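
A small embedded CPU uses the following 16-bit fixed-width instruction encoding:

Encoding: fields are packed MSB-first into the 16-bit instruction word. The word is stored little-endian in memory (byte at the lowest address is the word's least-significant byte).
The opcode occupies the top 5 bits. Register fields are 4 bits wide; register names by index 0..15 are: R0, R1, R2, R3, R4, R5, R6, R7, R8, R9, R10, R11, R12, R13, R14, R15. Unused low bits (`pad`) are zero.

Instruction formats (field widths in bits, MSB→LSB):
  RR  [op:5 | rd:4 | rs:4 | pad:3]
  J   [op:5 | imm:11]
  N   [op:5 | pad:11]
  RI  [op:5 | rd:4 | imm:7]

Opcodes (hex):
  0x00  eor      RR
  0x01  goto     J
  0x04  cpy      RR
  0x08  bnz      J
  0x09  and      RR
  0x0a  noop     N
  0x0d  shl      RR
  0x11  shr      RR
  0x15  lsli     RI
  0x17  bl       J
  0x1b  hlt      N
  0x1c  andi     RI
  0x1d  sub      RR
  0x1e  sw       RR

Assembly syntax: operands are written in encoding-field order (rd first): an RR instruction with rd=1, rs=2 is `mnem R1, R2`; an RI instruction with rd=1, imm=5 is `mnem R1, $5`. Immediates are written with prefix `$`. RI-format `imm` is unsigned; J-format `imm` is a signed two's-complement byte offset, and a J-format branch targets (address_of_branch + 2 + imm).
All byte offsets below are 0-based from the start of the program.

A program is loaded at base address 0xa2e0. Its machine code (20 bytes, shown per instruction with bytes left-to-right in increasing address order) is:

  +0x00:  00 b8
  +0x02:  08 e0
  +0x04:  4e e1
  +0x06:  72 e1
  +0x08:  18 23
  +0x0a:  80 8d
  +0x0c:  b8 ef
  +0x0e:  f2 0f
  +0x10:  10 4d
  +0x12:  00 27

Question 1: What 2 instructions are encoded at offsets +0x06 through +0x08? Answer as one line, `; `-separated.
off 0x06: read 72 e1 as little → 0xe172
  opcode bits[15:11]=0x1c: andi/RI
  rd@[10:7]=0x2 ⇒ R2
  imm@[6:0]=0x72 ⇒ $114
off 0x08: read 18 23 as little → 0x2318
  opcode bits[15:11]=0x4: cpy/RR
  rd@[10:7]=0x6 ⇒ R6
  rs@[6:3]=0x3 ⇒ R3

andi R2, $114; cpy R6, R3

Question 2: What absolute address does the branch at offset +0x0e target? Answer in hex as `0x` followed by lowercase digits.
0xa2e2

[0e] f2 0f → 0x0ff2
  top 5b → 0x1 → goto [J]
  [10:0] imm=2034 (s11→-14) = $-14
  target = base 0xa2e0 + off 0x0e + 2 + imm -14 = 0xa2e2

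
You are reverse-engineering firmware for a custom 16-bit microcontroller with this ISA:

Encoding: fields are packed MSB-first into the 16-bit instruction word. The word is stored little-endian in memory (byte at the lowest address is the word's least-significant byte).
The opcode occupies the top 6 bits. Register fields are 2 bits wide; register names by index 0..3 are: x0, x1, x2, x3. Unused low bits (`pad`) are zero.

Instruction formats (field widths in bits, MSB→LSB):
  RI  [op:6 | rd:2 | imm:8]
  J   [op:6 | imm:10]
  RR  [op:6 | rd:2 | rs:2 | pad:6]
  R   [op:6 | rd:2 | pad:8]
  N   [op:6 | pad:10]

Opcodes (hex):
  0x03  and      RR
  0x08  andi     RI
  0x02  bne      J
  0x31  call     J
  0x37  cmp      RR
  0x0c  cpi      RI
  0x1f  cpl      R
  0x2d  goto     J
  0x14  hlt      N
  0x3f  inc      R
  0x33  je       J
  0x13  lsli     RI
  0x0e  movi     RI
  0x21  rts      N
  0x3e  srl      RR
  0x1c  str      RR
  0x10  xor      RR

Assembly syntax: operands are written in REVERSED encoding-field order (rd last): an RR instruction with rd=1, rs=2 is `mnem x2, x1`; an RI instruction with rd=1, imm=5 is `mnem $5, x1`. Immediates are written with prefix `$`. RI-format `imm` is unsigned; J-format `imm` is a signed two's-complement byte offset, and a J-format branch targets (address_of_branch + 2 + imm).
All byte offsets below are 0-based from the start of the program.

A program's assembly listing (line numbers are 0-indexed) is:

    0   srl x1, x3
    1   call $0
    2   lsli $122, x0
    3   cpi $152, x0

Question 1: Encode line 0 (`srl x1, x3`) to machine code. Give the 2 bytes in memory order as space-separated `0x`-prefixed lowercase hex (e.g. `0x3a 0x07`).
0. srl fields op=0x3e:6|rd=3:2|rs=1:2|pad=0:6 → word fb40h → 40 fb

0x40 0xfb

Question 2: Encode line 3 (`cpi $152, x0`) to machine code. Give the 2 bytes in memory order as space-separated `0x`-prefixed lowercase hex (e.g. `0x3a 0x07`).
L3: cpi op=0xc:6|rd=0:2|imm=152:8 ⇒ 0x3098 ⇒ little 98 30

0x98 0x30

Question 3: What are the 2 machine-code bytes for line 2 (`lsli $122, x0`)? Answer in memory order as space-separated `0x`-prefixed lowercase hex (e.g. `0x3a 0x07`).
2. lsli fields op=0x13:6|rd=0:2|imm=122:8 → word 4c7ah → 7a 4c

0x7a 0x4c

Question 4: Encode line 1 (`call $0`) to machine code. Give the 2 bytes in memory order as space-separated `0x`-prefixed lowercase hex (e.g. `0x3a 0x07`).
0x00 0xc4

L1: call op=0x31:6|imm=0:10 ⇒ 0xc400 ⇒ little 00 c4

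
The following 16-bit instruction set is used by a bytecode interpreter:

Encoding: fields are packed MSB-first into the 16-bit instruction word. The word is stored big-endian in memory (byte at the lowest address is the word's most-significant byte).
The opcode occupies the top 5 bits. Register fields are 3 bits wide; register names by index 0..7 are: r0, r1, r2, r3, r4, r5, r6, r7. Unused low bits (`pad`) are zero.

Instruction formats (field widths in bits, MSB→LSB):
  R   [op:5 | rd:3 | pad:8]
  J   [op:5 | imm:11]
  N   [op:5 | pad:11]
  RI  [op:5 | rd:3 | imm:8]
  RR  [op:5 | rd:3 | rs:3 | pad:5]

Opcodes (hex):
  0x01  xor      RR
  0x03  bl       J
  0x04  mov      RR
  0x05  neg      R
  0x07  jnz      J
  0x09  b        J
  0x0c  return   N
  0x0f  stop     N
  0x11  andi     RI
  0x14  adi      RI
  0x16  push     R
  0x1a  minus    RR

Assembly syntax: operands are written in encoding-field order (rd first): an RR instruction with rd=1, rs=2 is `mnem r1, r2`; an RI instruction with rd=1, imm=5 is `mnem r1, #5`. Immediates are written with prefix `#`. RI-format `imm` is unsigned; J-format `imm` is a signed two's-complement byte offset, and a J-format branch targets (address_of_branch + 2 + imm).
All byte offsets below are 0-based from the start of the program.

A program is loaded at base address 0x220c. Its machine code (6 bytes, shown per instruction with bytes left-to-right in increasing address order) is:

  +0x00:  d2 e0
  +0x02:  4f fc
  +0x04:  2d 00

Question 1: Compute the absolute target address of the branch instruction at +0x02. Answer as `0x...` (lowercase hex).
+0x02: 4f fc ⇒ word 0x4ffc (big)
  op=0x4ffc>>11=0x9 ⇒ b (J)
  imm@[10:0]=0x7fc (s11→-4) ⇒ #-4
  target = base 0x220c + off 0x02 + 2 + imm -4 = 0x220c

0x220c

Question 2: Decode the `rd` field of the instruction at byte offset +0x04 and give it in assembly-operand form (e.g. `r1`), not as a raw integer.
r5

+0x04: 2d 00 ⇒ word 0x2d00 (big)
  opcode bits[15:11]=0x5: neg/R
  rd@[10:8]=0x5 ⇒ r5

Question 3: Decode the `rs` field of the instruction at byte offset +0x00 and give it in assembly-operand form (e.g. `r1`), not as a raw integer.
off 0x00: read d2 e0 as big → 0xd2e0
  top 5b → 0x1a → minus [RR]
  [10:8] rd=2 = r2
  [7:5] rs=7 = r7

r7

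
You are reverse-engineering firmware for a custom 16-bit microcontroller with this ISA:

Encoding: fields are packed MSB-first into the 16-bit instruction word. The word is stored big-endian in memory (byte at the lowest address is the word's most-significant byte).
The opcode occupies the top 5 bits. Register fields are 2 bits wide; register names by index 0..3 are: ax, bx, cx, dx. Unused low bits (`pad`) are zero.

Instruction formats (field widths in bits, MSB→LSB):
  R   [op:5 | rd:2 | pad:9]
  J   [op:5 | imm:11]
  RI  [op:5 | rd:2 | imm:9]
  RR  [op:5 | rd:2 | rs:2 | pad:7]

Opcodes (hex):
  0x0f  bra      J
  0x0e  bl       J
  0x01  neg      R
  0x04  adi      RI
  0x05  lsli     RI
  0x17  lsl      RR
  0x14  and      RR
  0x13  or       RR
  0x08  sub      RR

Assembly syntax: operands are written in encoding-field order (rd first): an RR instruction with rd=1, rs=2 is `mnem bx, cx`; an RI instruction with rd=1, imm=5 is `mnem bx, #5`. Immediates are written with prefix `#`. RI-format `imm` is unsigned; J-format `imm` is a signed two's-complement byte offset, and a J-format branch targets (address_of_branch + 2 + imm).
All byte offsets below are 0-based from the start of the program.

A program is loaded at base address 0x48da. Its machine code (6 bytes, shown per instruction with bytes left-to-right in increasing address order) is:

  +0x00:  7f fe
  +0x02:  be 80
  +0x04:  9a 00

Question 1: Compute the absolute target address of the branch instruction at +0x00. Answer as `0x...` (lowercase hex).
off 0x00: read 7f fe as big → 0x7ffe
  top 5b → 0xf → bra [J]
  imm: (w>>0)&0x7ff=0x7fe (s11→-2) → #-2
  target = base 0x48da + off 0x00 + 2 + imm -2 = 0x48da

0x48da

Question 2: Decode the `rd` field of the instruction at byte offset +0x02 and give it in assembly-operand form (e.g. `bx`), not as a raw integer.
[02] be 80 → 0xbe80
  op=0xbe80>>11=0x17 ⇒ lsl (RR)
  rd@[10:9]=0x3 ⇒ dx
  rs@[8:7]=0x1 ⇒ bx

dx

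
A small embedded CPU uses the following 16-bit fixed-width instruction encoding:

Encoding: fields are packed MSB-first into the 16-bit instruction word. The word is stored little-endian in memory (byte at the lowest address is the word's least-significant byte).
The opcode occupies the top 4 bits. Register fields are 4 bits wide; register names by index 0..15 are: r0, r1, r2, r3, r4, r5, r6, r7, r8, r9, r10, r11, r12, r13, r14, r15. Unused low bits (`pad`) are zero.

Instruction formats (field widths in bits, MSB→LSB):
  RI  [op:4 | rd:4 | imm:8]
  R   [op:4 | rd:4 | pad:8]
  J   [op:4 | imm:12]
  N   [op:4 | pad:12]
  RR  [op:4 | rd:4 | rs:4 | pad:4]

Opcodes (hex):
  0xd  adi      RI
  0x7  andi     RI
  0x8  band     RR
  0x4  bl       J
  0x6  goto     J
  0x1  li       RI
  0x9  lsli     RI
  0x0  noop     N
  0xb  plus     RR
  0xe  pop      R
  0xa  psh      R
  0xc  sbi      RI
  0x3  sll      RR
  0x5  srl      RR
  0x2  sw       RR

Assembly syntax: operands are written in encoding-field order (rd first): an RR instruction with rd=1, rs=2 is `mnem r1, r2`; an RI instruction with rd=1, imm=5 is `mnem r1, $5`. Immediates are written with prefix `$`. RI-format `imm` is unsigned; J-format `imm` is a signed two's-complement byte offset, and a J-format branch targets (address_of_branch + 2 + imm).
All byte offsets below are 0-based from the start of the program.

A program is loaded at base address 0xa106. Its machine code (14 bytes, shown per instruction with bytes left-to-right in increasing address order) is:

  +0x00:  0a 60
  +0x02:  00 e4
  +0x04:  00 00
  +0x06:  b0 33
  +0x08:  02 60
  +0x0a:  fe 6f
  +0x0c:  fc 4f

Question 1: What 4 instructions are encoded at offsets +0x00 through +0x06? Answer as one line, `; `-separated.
goto $10; pop r4; noop; sll r3, r11

+0x00: 0a 60 ⇒ word 0x600a (little)
  opcode bits[15:12]=0x6: goto/J
  imm@[11:0]=0xa ⇒ $10
+0x02: 00 e4 ⇒ word 0xe400 (little)
  opcode bits[15:12]=0xe: pop/R
  rd@[11:8]=0x4 ⇒ r4
+0x04: 00 00 ⇒ word 0x0000 (little)
  opcode bits[15:12]=0x0: noop/N
+0x06: b0 33 ⇒ word 0x33b0 (little)
  opcode bits[15:12]=0x3: sll/RR
  rd@[11:8]=0x3 ⇒ r3
  rs@[7:4]=0xb ⇒ r11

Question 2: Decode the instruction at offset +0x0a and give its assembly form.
goto $-2

[0a] fe 6f → 0x6ffe
  top 4b → 0x6 → goto [J]
  imm@[11:0]=0xffe (s12→-2) ⇒ $-2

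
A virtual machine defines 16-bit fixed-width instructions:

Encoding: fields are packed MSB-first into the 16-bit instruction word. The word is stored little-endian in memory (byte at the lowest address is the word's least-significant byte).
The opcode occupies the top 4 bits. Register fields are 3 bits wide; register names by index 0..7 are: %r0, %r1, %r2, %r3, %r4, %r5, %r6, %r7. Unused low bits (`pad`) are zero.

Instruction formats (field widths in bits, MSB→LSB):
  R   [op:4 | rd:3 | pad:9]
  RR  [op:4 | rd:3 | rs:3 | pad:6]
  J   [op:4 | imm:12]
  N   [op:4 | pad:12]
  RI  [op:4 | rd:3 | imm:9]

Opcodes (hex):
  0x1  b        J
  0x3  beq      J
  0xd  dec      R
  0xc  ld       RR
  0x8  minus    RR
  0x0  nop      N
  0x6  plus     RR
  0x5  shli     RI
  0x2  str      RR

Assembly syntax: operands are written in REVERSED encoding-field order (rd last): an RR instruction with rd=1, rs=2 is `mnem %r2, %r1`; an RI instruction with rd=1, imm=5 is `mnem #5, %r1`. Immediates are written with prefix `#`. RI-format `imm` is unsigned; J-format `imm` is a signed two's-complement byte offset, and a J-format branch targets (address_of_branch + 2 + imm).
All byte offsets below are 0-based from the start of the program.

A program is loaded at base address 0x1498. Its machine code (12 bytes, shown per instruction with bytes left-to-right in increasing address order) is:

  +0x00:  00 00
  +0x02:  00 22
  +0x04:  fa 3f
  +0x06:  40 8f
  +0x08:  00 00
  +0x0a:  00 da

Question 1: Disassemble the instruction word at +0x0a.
off 0x0a: read 00 da as little → 0xda00
  op=0xda00>>12=0xd ⇒ dec (R)
  rd@[11:9]=0x5 ⇒ %r5

dec %r5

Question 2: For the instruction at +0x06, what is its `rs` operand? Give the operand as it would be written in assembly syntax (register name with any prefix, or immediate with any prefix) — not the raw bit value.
%r5

@+06  little-endian(40 8f) = 0x8f40
  op=0x8f40>>12=0x8 ⇒ minus (RR)
  rd@[11:9]=0x7 ⇒ %r7
  rs@[8:6]=0x5 ⇒ %r5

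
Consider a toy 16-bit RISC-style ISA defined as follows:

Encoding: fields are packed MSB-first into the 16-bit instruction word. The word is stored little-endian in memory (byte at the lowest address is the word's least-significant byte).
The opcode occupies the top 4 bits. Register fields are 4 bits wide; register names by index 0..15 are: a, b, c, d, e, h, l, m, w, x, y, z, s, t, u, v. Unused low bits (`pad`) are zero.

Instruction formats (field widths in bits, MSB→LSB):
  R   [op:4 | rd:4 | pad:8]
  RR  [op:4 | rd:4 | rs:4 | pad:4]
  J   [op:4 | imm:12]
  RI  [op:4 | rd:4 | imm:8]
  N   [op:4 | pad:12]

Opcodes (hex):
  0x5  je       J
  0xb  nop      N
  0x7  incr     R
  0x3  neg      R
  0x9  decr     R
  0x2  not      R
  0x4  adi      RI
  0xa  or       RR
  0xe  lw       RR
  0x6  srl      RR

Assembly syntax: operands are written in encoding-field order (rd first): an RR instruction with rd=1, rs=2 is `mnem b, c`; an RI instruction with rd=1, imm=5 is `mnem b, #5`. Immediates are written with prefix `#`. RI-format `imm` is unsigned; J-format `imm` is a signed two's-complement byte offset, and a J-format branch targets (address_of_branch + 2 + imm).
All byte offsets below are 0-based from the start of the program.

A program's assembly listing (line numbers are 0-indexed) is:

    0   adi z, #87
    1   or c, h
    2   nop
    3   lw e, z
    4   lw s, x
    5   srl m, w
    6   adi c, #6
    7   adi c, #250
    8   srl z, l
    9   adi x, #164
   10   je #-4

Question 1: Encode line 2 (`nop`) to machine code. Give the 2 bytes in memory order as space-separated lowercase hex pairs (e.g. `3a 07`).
2. nop fields op=0xb:4|pad=0:12 → word b000h → 00 b0

00 b0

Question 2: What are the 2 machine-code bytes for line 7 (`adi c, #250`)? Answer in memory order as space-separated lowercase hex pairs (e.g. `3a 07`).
L7: adi op=0x4:4|rd=2:4|imm=250:8 ⇒ 0x42fa ⇒ little fa 42

fa 42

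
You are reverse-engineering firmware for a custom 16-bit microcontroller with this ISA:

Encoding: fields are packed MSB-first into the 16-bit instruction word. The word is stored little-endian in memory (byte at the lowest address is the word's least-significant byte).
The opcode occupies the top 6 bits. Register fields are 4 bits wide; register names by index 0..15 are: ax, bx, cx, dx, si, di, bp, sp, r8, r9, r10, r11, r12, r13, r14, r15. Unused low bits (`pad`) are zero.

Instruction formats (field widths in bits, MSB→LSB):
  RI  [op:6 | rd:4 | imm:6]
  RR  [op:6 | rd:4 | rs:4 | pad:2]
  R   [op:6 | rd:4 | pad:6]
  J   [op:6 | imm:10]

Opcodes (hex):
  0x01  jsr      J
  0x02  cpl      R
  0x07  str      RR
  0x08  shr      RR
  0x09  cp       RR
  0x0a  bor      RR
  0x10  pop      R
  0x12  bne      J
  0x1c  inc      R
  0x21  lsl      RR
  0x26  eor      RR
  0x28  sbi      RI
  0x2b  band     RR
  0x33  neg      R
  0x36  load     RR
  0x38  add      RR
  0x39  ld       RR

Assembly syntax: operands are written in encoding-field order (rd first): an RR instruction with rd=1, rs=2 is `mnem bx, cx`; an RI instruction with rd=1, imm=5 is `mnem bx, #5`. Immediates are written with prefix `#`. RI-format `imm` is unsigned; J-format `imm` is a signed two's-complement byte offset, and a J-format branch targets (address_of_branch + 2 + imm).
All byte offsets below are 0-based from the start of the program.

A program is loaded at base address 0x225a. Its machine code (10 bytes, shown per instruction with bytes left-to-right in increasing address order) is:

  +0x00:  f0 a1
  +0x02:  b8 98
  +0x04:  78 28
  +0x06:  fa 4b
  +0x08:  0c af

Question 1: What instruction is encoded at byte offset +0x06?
[06] fa 4b → 0x4bfa
  opcode bits[15:10]=0x12: bne/J
  [9:0] imm=1018 (s10→-6) = #-6

bne #-6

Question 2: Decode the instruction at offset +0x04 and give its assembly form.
bor bx, r14

off 0x04: read 78 28 as little → 0x2878
  op=0x2878>>10=0xa ⇒ bor (RR)
  [9:6] rd=1 = bx
  [5:2] rs=14 = r14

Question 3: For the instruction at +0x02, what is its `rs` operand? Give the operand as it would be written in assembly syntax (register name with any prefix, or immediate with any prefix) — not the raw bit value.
r14

[02] b8 98 → 0x98b8
  opcode bits[15:10]=0x26: eor/RR
  rd@[9:6]=0x2 ⇒ cx
  rs@[5:2]=0xe ⇒ r14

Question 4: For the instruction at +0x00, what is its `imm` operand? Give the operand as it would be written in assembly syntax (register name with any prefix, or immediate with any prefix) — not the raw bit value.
@+00  little-endian(f0 a1) = 0xa1f0
  top 6b → 0x28 → sbi [RI]
  rd@[9:6]=0x7 ⇒ sp
  imm@[5:0]=0x30 ⇒ #48

#48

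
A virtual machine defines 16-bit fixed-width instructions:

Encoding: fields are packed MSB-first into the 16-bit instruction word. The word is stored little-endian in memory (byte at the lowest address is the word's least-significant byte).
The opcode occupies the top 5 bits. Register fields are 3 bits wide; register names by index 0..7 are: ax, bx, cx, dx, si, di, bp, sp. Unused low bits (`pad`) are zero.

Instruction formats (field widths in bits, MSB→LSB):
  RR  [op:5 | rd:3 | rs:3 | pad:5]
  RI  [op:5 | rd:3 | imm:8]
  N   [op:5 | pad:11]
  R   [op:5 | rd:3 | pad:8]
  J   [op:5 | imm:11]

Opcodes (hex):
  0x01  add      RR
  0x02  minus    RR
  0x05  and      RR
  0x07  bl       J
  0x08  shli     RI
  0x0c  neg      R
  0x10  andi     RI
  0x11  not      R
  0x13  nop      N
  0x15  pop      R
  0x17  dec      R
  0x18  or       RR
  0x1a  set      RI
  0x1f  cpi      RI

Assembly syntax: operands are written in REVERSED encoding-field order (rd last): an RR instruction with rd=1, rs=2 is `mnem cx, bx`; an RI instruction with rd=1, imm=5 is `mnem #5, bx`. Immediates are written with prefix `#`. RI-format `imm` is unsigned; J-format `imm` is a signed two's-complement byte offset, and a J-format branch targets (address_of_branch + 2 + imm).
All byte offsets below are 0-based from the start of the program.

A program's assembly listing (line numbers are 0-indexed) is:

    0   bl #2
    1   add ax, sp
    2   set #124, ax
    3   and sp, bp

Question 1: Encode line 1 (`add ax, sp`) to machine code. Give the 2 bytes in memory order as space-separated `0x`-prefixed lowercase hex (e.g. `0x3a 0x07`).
0x00 0x0f

line 1 (add): pack op=0x1:5|rd=7:3|rs=0:3|pad=0:5 = 0x0f00; little→ 00 0f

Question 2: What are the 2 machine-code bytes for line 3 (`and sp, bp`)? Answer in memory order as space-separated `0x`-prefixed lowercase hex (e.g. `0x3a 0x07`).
3. and fields op=0x5:5|rd=6:3|rs=7:3|pad=0:5 → word 2ee0h → e0 2e

0xe0 0x2e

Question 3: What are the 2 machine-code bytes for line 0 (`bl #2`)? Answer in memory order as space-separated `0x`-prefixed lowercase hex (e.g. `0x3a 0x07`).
L0: bl op=0x7:5|imm=2:11 ⇒ 0x3802 ⇒ little 02 38

0x02 0x38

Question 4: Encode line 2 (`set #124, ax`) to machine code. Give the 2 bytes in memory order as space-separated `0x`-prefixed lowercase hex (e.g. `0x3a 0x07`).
line 2 (set): pack op=0x1a:5|rd=0:3|imm=124:8 = 0xd07c; little→ 7c d0

0x7c 0xd0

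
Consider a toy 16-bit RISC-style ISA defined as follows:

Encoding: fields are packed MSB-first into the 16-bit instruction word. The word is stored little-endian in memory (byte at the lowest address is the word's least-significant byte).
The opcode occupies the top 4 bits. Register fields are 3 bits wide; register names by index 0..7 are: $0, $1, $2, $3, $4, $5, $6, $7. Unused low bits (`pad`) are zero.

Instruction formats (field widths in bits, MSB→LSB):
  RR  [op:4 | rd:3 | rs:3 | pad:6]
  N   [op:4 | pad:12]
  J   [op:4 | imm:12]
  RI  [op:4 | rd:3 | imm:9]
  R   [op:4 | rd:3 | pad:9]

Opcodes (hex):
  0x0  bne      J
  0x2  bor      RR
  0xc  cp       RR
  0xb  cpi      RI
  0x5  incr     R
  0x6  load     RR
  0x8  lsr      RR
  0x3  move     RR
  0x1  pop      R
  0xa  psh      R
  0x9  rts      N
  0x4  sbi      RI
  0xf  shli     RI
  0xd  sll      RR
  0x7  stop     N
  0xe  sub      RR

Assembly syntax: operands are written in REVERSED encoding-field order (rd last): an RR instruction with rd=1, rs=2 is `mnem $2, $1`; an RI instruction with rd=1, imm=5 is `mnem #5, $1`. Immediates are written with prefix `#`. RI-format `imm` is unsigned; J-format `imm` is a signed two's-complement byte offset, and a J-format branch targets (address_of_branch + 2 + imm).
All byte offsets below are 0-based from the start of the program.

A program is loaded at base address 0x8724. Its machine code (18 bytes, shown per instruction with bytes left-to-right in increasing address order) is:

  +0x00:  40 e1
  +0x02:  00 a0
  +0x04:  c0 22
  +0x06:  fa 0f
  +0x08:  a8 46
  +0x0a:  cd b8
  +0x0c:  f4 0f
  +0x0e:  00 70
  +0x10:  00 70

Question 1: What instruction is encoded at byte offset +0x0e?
[0e] 00 70 → 0x7000
  top 4b → 0x7 → stop [N]

stop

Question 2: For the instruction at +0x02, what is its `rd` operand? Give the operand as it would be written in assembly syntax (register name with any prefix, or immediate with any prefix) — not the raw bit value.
off 0x02: read 00 a0 as little → 0xa000
  opcode bits[15:12]=0xa: psh/R
  [11:9] rd=0 = $0

$0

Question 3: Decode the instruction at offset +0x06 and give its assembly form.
bne #-6

off 0x06: read fa 0f as little → 0x0ffa
  op=0x0ffa>>12=0x0 ⇒ bne (J)
  imm@[11:0]=0xffa (s12→-6) ⇒ #-6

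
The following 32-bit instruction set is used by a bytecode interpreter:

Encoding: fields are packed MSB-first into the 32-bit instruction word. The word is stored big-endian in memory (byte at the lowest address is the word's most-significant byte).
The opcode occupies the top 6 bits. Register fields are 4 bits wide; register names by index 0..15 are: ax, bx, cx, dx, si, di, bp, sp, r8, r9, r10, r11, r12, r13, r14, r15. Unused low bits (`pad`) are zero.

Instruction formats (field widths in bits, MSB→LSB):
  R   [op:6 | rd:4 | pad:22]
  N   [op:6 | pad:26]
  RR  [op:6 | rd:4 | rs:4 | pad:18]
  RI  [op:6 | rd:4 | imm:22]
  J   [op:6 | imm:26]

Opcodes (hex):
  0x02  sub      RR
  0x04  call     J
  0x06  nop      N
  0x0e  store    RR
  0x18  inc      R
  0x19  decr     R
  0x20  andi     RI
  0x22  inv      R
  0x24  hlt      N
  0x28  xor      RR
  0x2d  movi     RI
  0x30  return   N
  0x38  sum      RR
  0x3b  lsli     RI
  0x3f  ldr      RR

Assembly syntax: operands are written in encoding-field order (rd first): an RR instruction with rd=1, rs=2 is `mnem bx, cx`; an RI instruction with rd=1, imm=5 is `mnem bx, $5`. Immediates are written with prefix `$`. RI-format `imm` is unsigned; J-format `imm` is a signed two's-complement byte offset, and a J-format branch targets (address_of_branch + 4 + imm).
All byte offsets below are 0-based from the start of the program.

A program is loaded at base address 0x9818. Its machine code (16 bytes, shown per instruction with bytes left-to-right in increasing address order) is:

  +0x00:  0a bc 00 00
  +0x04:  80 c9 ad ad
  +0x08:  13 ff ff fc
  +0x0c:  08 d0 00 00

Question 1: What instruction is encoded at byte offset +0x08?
off 0x08: read 13 ff ff fc as big → 0x13fffffc
  opcode bits[31:26]=0x4: call/J
  [25:0] imm=67108860 (s26→-4) = $-4

call $-4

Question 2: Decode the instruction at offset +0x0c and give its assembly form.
sub dx, si

[0c] 08 d0 00 00 → 0x08d00000
  opcode bits[31:26]=0x2: sub/RR
  rd@[25:22]=0x3 ⇒ dx
  rs@[21:18]=0x4 ⇒ si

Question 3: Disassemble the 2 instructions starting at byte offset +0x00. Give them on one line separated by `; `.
[00] 0a bc 00 00 → 0x0abc0000
  op=0x0abc0000>>26=0x2 ⇒ sub (RR)
  [25:22] rd=10 = r10
  [21:18] rs=15 = r15
[04] 80 c9 ad ad → 0x80c9adad
  op=0x80c9adad>>26=0x20 ⇒ andi (RI)
  [25:22] rd=3 = dx
  [21:0] imm=634285 = $634285

sub r10, r15; andi dx, $634285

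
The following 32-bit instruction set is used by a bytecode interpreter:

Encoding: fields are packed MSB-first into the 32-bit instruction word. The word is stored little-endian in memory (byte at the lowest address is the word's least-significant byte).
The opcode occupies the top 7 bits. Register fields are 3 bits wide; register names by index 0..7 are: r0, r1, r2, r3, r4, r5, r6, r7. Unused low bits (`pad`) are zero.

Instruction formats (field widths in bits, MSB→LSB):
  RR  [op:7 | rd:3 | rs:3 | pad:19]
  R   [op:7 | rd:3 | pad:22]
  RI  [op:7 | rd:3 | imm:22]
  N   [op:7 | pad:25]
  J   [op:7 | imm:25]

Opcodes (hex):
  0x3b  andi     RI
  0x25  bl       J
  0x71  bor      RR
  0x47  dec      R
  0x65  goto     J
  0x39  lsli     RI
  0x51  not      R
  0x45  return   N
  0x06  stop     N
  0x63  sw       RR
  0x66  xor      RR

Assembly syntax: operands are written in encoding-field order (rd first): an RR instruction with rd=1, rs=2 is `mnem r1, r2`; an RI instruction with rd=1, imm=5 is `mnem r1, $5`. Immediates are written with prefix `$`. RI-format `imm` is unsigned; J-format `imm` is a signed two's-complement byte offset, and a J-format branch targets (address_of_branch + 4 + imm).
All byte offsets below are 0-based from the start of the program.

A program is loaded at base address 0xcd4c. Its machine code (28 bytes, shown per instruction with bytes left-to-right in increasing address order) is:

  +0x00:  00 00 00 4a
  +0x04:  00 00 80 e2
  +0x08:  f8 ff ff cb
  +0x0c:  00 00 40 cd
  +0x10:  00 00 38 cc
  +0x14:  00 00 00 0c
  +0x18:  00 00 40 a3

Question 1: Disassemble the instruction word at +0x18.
not r5

+0x18: 00 00 40 a3 ⇒ word 0xa3400000 (little)
  op=0xa3400000>>25=0x51 ⇒ not (R)
  rd: (w>>22)&0x7=0x5 → r5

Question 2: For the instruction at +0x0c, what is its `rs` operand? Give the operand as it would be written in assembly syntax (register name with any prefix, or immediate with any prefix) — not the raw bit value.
r0

@+0c  little-endian(00 00 40 cd) = 0xcd400000
  top 7b → 0x66 → xor [RR]
  rd: (w>>22)&0x7=0x5 → r5
  rs: (w>>19)&0x7=0x0 → r0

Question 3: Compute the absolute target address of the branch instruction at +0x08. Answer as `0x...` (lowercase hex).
0xcd50

@+08  little-endian(f8 ff ff cb) = 0xcbfffff8
  opcode bits[31:25]=0x65: goto/J
  [24:0] imm=33554424 (s25→-8) = $-8
  target = base 0xcd4c + off 0x08 + 4 + imm -8 = 0xcd50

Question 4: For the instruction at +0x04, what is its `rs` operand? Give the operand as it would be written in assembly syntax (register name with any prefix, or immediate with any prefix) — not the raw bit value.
+0x04: 00 00 80 e2 ⇒ word 0xe2800000 (little)
  op=0xe2800000>>25=0x71 ⇒ bor (RR)
  rd@[24:22]=0x2 ⇒ r2
  rs@[21:19]=0x0 ⇒ r0

r0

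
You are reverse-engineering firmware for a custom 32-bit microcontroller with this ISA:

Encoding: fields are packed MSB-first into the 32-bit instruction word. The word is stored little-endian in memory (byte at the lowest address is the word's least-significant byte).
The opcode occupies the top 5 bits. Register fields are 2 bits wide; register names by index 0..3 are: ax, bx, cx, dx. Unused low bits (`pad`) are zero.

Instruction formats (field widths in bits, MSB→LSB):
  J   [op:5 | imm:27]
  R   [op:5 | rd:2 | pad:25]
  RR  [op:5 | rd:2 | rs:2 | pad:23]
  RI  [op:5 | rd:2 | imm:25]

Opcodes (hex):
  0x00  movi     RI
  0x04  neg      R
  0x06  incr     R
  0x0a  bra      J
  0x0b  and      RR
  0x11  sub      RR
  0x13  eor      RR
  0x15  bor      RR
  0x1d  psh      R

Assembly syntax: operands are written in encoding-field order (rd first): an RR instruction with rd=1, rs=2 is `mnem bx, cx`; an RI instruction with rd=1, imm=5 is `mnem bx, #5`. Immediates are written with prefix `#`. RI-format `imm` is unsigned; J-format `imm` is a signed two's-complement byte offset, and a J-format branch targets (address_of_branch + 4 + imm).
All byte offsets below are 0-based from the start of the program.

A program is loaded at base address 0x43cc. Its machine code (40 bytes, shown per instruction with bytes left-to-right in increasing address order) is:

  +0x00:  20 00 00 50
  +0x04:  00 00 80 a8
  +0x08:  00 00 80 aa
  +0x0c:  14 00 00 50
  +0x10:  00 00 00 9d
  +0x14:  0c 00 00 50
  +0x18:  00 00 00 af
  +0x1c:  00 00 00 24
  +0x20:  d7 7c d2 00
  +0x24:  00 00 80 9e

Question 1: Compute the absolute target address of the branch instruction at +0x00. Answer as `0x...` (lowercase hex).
0x43f0

off 0x00: read 20 00 00 50 as little → 0x50000020
  op=0x50000020>>27=0xa ⇒ bra (J)
  [26:0] imm=32 = #32
  target = base 0x43cc + off 0x00 + 4 + imm 32 = 0x43f0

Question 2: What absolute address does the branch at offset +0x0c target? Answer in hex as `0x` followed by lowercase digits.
off 0x0c: read 14 00 00 50 as little → 0x50000014
  opcode bits[31:27]=0xa: bra/J
  imm@[26:0]=0x14 ⇒ #20
  target = base 0x43cc + off 0x0c + 4 + imm 20 = 0x43f0

0x43f0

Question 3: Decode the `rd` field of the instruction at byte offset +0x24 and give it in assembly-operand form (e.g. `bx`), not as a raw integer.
+0x24: 00 00 80 9e ⇒ word 0x9e800000 (little)
  opcode bits[31:27]=0x13: eor/RR
  rd@[26:25]=0x3 ⇒ dx
  rs@[24:23]=0x1 ⇒ bx

dx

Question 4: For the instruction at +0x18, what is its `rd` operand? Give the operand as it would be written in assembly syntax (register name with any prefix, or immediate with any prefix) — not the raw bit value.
dx

@+18  little-endian(00 00 00 af) = 0xaf000000
  opcode bits[31:27]=0x15: bor/RR
  rd@[26:25]=0x3 ⇒ dx
  rs@[24:23]=0x2 ⇒ cx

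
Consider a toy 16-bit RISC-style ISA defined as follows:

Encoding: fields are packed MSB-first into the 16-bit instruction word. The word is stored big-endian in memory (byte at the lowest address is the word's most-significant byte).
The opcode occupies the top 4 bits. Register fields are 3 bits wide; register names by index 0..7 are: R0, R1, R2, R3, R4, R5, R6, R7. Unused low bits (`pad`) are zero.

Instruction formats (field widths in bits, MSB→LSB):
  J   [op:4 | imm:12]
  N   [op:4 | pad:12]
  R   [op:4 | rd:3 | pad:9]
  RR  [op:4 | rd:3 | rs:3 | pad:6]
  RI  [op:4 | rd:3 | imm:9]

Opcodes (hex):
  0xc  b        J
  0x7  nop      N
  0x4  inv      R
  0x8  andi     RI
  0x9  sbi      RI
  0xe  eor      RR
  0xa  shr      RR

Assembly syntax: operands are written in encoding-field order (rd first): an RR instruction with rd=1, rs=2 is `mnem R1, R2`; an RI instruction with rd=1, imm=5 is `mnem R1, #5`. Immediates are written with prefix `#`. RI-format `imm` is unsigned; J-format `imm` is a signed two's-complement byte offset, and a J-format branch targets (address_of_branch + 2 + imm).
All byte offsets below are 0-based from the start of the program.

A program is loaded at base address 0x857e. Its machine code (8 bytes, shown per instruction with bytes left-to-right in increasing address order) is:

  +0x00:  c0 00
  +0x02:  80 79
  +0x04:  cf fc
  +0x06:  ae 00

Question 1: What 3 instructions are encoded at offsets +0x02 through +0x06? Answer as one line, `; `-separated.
andi R0, #121; b #-4; shr R7, R0

@+02  big-endian(80 79) = 0x8079
  op=0x8079>>12=0x8 ⇒ andi (RI)
  rd: (w>>9)&0x7=0x0 → R0
  imm: (w>>0)&0x1ff=0x79 → #121
@+04  big-endian(cf fc) = 0xcffc
  op=0xcffc>>12=0xc ⇒ b (J)
  imm: (w>>0)&0xfff=0xffc (s12→-4) → #-4
@+06  big-endian(ae 00) = 0xae00
  op=0xae00>>12=0xa ⇒ shr (RR)
  rd: (w>>9)&0x7=0x7 → R7
  rs: (w>>6)&0x7=0x0 → R0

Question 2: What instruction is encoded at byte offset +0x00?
b #0

off 0x00: read c0 00 as big → 0xc000
  top 4b → 0xc → b [J]
  imm@[11:0]=0x0 ⇒ #0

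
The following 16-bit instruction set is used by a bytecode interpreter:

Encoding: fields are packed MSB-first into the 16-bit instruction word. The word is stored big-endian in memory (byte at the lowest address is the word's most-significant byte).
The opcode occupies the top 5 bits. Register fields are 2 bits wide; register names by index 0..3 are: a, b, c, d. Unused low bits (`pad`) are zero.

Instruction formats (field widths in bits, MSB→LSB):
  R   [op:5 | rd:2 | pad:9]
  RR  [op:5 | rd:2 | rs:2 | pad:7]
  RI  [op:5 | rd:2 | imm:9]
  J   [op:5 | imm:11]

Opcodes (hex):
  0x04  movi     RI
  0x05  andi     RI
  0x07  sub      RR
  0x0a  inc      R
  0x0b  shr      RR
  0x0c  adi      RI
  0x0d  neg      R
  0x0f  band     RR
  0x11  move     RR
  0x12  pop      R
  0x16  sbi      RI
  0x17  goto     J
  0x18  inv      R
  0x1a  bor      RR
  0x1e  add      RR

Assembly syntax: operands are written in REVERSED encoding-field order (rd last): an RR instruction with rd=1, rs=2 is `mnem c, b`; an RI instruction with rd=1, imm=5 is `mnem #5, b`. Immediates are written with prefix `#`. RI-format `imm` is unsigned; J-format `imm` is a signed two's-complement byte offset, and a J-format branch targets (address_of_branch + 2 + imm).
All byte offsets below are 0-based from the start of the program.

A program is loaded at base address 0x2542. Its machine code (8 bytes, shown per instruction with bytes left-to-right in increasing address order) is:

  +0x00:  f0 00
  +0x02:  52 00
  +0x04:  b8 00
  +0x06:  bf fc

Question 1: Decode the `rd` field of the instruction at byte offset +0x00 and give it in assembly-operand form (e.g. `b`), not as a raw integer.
a

+0x00: f0 00 ⇒ word 0xf000 (big)
  op=0xf000>>11=0x1e ⇒ add (RR)
  [10:9] rd=0 = a
  [8:7] rs=0 = a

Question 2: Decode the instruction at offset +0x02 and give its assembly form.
inc b

[02] 52 00 → 0x5200
  top 5b → 0xa → inc [R]
  rd: (w>>9)&0x3=0x1 → b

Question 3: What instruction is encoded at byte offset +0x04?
goto #0

+0x04: b8 00 ⇒ word 0xb800 (big)
  op=0xb800>>11=0x17 ⇒ goto (J)
  [10:0] imm=0 = #0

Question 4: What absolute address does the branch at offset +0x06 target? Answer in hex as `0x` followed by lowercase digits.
[06] bf fc → 0xbffc
  top 5b → 0x17 → goto [J]
  imm@[10:0]=0x7fc (s11→-4) ⇒ #-4
  target = base 0x2542 + off 0x06 + 2 + imm -4 = 0x2546

0x2546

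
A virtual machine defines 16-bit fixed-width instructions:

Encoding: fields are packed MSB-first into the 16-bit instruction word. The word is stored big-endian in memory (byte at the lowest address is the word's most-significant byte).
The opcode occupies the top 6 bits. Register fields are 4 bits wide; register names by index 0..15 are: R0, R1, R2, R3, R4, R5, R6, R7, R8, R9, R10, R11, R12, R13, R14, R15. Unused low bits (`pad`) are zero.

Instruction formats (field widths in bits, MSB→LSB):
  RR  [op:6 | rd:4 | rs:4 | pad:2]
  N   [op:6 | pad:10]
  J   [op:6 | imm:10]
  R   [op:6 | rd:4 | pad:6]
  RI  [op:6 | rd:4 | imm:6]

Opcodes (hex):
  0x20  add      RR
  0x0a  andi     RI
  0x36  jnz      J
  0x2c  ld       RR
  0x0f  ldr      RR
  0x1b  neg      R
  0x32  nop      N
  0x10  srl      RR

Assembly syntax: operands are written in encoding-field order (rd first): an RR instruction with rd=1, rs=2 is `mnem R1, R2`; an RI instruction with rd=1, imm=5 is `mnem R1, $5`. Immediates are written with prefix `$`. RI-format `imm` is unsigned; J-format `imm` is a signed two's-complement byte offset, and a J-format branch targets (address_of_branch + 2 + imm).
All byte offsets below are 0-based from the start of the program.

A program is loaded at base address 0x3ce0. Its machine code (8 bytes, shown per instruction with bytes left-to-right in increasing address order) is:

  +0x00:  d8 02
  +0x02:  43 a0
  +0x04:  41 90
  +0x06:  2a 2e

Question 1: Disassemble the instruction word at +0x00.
jnz $2

+0x00: d8 02 ⇒ word 0xd802 (big)
  top 6b → 0x36 → jnz [J]
  [9:0] imm=2 = $2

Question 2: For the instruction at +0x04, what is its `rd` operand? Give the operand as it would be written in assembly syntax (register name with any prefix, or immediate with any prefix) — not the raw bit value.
@+04  big-endian(41 90) = 0x4190
  op=0x4190>>10=0x10 ⇒ srl (RR)
  rd: (w>>6)&0xf=0x6 → R6
  rs: (w>>2)&0xf=0x4 → R4

R6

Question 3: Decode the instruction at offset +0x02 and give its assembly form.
off 0x02: read 43 a0 as big → 0x43a0
  op=0x43a0>>10=0x10 ⇒ srl (RR)
  [9:6] rd=14 = R14
  [5:2] rs=8 = R8

srl R14, R8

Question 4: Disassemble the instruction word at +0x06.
+0x06: 2a 2e ⇒ word 0x2a2e (big)
  top 6b → 0xa → andi [RI]
  rd: (w>>6)&0xf=0x8 → R8
  imm: (w>>0)&0x3f=0x2e → $46

andi R8, $46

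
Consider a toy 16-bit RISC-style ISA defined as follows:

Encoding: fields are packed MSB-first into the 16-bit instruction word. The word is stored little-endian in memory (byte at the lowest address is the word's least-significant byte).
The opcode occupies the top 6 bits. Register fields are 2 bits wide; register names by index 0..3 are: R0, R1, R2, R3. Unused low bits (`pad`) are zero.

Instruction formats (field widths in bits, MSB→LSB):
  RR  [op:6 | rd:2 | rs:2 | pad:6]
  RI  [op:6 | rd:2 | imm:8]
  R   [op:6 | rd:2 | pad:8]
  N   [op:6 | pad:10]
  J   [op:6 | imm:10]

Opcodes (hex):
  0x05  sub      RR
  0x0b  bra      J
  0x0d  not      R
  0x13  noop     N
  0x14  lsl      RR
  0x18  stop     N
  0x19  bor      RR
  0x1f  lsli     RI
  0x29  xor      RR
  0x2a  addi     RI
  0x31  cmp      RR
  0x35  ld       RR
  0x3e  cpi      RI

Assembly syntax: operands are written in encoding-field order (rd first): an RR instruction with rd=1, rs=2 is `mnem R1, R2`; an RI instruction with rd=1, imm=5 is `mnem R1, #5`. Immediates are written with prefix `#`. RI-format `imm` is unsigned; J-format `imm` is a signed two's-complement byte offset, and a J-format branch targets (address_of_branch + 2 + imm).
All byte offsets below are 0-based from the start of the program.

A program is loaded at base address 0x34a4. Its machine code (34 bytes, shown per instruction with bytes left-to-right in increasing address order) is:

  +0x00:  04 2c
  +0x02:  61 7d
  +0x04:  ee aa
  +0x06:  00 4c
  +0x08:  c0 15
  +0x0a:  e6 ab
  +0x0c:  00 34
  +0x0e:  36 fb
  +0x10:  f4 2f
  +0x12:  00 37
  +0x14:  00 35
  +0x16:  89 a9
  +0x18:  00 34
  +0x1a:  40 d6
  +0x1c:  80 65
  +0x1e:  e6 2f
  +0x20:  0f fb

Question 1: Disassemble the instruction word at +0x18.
@+18  little-endian(00 34) = 0x3400
  top 6b → 0xd → not [R]
  rd@[9:8]=0x0 ⇒ R0

not R0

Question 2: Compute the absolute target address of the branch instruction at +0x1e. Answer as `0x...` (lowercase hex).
0x34aa

+0x1e: e6 2f ⇒ word 0x2fe6 (little)
  op=0x2fe6>>10=0xb ⇒ bra (J)
  [9:0] imm=998 (s10→-26) = #-26
  target = base 0x34a4 + off 0x1e + 2 + imm -26 = 0x34aa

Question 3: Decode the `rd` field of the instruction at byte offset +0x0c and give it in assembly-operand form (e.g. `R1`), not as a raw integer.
[0c] 00 34 → 0x3400
  opcode bits[15:10]=0xd: not/R
  rd@[9:8]=0x0 ⇒ R0

R0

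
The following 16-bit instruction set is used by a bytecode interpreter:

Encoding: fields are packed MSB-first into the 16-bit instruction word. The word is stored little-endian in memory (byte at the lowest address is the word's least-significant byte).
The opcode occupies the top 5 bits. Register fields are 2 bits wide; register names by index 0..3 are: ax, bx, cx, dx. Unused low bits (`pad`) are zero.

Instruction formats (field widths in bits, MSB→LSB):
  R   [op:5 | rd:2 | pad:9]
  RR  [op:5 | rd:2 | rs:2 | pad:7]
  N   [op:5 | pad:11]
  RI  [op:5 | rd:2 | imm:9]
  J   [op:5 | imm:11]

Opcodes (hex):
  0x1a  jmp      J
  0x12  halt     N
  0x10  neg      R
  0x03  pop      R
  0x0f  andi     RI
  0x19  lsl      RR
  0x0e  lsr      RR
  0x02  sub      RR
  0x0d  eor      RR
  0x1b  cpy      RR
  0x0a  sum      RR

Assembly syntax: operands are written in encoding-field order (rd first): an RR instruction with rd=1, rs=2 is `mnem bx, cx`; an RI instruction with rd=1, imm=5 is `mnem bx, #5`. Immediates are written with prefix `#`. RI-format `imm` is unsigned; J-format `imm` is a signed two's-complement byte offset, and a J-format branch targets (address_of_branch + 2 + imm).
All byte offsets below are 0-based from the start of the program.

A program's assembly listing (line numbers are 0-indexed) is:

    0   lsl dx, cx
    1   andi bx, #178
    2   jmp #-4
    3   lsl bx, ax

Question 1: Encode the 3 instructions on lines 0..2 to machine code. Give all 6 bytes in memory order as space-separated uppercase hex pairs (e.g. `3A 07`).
L0: lsl op=0x19:5|rd=3:2|rs=2:2|pad=0:7 ⇒ 0xcf00 ⇒ little 00 cf
L1: andi op=0xf:5|rd=1:2|imm=178:9 ⇒ 0x7ab2 ⇒ little b2 7a
L2: jmp op=0x1a:5|imm=-4:11 ⇒ 0xd7fc ⇒ little fc d7

00 CF B2 7A FC D7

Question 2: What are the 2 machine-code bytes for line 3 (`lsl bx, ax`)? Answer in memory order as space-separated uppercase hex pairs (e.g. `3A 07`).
00 CA

3. lsl fields op=0x19:5|rd=1:2|rs=0:2|pad=0:7 → word ca00h → 00 ca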